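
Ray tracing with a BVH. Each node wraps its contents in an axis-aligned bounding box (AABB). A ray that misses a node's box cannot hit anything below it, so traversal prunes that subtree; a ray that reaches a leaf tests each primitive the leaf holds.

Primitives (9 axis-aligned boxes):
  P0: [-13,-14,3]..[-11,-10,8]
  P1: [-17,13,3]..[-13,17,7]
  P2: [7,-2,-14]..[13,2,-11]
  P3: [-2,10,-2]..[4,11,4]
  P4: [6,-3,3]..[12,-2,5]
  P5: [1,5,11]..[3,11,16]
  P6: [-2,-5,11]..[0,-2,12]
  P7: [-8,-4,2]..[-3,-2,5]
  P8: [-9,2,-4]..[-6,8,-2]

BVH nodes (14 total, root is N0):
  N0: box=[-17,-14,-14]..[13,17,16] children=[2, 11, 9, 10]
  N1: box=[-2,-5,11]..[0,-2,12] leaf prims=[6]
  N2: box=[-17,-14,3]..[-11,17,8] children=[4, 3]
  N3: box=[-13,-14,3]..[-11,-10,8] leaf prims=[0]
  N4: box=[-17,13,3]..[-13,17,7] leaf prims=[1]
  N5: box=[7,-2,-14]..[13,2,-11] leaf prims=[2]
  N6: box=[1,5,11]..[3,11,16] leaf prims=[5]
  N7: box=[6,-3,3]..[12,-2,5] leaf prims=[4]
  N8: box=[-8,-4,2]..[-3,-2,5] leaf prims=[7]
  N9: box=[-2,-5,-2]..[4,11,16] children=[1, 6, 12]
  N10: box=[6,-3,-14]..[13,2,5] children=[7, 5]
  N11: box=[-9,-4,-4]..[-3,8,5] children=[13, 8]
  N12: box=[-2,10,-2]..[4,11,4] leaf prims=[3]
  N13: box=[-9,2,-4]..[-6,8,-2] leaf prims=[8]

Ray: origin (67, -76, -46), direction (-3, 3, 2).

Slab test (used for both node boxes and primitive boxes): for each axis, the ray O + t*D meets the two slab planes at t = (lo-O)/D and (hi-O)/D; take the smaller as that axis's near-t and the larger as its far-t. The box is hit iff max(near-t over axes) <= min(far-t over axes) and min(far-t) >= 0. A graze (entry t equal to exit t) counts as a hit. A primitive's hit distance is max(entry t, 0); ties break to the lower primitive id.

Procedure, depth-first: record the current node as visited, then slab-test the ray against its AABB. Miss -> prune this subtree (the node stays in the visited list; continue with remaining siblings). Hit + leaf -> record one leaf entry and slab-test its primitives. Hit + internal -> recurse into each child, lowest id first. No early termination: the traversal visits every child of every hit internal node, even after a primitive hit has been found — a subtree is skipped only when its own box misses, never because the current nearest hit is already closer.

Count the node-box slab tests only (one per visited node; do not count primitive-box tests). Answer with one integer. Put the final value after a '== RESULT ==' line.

Traverse from the root:
N0 x:[18,28] y:[62/3,31] z:[16,31] -> hit [62/3,28], descend [2, 9, 10, 11]
  N2 x:[26,28] y:[62/3,31] z:[49/2,27] -> hit [26,27], descend [3, 4]
    N3 x:[26,80/3] y:[62/3,22] z:[49/2,27] -> miss, prune
    N4 x:[80/3,28] y:[89/3,31] z:[49/2,53/2] -> miss, prune
  N9 x:[21,23] y:[71/3,29] z:[22,31] -> miss, prune
  N10 x:[18,61/3] y:[73/3,26] z:[16,51/2] -> miss, prune
  N11 x:[70/3,76/3] y:[24,28] z:[21,51/2] -> hit [24,76/3], descend [8, 13]
    N8 x:[70/3,25] y:[24,74/3] z:[24,51/2] -> hit [24,74/3] leaf, test {P7@t=24}
    N13 x:[73/3,76/3] y:[26,28] z:[21,22] -> miss, prune

9 AABB tests over nodes [0, 2, 3, 4, 9, 10, 11, 8, 13]; 1 leaf entered; closest P7.

== RESULT ==
9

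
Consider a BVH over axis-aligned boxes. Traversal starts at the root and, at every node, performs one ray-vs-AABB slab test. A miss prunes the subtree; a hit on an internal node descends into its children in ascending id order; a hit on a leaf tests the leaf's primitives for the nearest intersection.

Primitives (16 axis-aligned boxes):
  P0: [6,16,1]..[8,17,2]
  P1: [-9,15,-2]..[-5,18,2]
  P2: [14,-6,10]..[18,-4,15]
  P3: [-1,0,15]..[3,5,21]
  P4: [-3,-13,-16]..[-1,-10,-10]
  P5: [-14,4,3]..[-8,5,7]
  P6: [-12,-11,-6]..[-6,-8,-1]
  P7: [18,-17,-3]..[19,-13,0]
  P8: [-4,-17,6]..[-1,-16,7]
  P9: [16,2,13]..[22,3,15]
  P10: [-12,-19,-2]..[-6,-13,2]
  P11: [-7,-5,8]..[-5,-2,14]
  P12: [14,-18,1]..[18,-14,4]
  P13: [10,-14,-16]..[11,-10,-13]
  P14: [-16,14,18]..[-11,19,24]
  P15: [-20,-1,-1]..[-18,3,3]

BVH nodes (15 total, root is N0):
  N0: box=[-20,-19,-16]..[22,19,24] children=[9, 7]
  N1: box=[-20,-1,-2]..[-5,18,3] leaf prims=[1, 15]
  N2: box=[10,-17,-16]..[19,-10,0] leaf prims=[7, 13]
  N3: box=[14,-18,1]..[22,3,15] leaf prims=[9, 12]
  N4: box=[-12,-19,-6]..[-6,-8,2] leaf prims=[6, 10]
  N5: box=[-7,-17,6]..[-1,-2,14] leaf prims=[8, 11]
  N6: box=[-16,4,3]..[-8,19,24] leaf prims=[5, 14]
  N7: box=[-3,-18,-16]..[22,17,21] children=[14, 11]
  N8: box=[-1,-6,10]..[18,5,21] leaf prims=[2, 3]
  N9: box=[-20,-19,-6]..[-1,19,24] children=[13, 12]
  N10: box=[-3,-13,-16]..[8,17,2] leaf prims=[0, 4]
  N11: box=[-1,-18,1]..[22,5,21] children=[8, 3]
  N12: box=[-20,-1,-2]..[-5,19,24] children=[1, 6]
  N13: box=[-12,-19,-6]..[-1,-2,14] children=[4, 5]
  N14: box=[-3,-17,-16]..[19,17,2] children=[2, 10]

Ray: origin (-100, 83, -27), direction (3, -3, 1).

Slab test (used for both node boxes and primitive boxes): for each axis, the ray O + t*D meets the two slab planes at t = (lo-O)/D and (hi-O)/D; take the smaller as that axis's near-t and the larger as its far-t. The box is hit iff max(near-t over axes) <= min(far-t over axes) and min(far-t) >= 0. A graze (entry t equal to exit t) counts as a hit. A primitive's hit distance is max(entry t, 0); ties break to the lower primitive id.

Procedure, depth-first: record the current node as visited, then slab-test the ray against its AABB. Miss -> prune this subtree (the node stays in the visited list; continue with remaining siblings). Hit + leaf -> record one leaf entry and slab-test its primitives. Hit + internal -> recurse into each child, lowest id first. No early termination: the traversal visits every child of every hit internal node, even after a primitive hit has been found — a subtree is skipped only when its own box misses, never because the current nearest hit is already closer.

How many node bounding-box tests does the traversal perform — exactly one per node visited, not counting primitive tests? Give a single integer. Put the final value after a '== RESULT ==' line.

Traverse from the root:
N0 x:[80/3,122/3] y:[64/3,34] z:[11,51] -> hit [80/3,34], descend [7, 9]
  N7 x:[97/3,122/3] y:[22,101/3] z:[11,48] -> hit [97/3,101/3], descend [11, 14]
    N11 x:[33,122/3] y:[26,101/3] z:[28,48] -> hit [33,101/3], descend [3, 8]
      N3 x:[38,122/3] y:[80/3,101/3] z:[28,42] -> miss, prune
      N8 x:[33,118/3] y:[26,89/3] z:[37,48] -> miss, prune
    N14 x:[97/3,119/3] y:[22,100/3] z:[11,29] -> miss, prune
  N9 x:[80/3,33] y:[64/3,34] z:[21,51] -> hit [80/3,33], descend [12, 13]
    N12 x:[80/3,95/3] y:[64/3,28] z:[25,51] -> hit [80/3,28], descend [1, 6]
      N1 x:[80/3,95/3] y:[65/3,28] z:[25,30] -> hit [80/3,28] leaf, test {P1(miss), P15@t=80/3}
      N6 x:[28,92/3] y:[64/3,79/3] z:[30,51] -> miss, prune
    N13 x:[88/3,33] y:[85/3,34] z:[21,41] -> hit [88/3,33], descend [4, 5]
      N4 x:[88/3,94/3] y:[91/3,34] z:[21,29] -> miss, prune
      N5 x:[31,33] y:[85/3,100/3] z:[33,41] -> hit [33,33] leaf, test {P8@t=33, P11(miss)}

13 AABB tests over nodes [0, 7, 11, 3, 8, 14, 9, 12, 1, 6, 13, 4, 5]; 2 leaves entered; closest P15.

== RESULT ==
13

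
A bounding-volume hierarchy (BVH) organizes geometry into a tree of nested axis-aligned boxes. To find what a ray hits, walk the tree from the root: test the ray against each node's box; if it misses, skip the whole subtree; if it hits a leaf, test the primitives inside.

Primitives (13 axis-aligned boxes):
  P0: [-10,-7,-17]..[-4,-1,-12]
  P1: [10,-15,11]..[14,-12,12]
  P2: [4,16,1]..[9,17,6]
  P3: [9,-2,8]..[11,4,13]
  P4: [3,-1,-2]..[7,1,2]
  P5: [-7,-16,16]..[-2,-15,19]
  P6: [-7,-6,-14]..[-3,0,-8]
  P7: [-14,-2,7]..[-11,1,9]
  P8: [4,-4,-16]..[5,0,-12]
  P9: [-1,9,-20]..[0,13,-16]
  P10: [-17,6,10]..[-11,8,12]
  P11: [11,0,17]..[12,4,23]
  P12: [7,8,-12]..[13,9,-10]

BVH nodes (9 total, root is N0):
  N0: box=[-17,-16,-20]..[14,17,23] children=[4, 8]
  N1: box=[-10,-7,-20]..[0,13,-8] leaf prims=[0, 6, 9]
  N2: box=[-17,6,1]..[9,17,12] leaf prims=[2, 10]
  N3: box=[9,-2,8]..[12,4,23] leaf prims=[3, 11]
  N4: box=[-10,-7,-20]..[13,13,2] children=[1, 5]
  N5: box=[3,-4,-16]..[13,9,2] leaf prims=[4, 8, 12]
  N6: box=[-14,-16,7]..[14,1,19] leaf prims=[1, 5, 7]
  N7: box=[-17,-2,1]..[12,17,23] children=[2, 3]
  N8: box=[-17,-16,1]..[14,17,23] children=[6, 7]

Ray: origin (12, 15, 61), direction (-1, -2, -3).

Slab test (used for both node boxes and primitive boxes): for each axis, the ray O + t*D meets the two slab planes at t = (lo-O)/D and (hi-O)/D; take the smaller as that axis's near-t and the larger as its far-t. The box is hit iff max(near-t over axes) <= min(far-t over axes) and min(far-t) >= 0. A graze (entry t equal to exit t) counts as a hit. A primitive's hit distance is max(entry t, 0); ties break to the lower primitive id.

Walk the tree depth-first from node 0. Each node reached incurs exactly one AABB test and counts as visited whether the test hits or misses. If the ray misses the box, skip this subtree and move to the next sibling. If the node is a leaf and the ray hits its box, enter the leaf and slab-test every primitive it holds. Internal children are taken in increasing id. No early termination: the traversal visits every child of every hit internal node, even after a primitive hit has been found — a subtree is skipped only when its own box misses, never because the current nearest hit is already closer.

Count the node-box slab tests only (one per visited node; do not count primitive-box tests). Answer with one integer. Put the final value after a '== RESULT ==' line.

Trace the traversal:
N0 x:[-2,29] y:[-1,31/2] z:[38/3,27] -> hit [38/3,31/2], descend [4, 8]
  N4 x:[-1,22] y:[1,11] z:[59/3,27] -> miss, prune
  N8 x:[-2,29] y:[-1,31/2] z:[38/3,20] -> hit [38/3,31/2], descend [6, 7]
    N6 x:[-2,26] y:[7,31/2] z:[14,18] -> hit [14,31/2] leaf, test {P1(miss), P5@t=15, P7(miss)}
    N7 x:[0,29] y:[-1,17/2] z:[38/3,20] -> miss, prune

Summary -> nodes [0, 4, 8, 6, 7]; box-tests=5; leaf-entries=1; first=P5

== RESULT ==
5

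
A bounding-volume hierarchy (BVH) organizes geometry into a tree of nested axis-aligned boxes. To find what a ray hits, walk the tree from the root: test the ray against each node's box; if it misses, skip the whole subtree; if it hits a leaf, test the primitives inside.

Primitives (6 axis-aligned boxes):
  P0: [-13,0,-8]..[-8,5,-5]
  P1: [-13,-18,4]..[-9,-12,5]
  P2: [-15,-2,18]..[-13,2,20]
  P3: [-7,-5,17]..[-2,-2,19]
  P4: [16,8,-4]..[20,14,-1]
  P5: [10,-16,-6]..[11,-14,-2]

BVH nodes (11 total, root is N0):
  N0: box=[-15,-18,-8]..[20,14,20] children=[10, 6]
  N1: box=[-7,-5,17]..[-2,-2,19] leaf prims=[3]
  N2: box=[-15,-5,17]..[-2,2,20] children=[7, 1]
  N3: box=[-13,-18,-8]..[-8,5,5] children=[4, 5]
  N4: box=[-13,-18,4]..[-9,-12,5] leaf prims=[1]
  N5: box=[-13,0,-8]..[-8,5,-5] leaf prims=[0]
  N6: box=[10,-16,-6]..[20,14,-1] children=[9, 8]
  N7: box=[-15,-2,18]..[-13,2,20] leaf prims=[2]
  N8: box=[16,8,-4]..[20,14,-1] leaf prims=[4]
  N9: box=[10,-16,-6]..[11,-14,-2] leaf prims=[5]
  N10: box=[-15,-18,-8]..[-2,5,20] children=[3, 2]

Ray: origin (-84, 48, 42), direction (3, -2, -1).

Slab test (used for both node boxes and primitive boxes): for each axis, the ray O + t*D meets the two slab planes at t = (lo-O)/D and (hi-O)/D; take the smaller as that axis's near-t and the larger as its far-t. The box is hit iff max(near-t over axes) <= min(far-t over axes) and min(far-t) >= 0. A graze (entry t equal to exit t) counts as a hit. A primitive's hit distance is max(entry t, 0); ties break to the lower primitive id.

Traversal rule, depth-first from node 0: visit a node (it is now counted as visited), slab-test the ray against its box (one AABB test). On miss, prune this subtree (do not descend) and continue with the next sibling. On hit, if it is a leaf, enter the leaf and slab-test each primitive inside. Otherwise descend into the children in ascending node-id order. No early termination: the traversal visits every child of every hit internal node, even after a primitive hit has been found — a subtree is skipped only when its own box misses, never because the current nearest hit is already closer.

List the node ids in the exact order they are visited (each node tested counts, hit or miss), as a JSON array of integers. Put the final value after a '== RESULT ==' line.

Traverse from the root:
N0 x:[23,104/3] y:[17,33] z:[22,50] -> hit [23,33], descend [6, 10]
  N6 x:[94/3,104/3] y:[17,32] z:[43,48] -> miss, prune
  N10 x:[23,82/3] y:[43/2,33] z:[22,50] -> hit [23,82/3], descend [2, 3]
    N2 x:[23,82/3] y:[23,53/2] z:[22,25] -> hit [23,25], descend [1, 7]
      N1 x:[77/3,82/3] y:[25,53/2] z:[23,25] -> miss, prune
      N7 x:[23,71/3] y:[23,25] z:[22,24] -> hit [23,71/3] leaf, test {P2@t=23}
    N3 x:[71/3,76/3] y:[43/2,33] z:[37,50] -> miss, prune

Visited [0, 6, 10, 2, 1, 7, 3]. Tests: 7 box, 1 leaf. Nearest: P2.

== RESULT ==
[0, 6, 10, 2, 1, 7, 3]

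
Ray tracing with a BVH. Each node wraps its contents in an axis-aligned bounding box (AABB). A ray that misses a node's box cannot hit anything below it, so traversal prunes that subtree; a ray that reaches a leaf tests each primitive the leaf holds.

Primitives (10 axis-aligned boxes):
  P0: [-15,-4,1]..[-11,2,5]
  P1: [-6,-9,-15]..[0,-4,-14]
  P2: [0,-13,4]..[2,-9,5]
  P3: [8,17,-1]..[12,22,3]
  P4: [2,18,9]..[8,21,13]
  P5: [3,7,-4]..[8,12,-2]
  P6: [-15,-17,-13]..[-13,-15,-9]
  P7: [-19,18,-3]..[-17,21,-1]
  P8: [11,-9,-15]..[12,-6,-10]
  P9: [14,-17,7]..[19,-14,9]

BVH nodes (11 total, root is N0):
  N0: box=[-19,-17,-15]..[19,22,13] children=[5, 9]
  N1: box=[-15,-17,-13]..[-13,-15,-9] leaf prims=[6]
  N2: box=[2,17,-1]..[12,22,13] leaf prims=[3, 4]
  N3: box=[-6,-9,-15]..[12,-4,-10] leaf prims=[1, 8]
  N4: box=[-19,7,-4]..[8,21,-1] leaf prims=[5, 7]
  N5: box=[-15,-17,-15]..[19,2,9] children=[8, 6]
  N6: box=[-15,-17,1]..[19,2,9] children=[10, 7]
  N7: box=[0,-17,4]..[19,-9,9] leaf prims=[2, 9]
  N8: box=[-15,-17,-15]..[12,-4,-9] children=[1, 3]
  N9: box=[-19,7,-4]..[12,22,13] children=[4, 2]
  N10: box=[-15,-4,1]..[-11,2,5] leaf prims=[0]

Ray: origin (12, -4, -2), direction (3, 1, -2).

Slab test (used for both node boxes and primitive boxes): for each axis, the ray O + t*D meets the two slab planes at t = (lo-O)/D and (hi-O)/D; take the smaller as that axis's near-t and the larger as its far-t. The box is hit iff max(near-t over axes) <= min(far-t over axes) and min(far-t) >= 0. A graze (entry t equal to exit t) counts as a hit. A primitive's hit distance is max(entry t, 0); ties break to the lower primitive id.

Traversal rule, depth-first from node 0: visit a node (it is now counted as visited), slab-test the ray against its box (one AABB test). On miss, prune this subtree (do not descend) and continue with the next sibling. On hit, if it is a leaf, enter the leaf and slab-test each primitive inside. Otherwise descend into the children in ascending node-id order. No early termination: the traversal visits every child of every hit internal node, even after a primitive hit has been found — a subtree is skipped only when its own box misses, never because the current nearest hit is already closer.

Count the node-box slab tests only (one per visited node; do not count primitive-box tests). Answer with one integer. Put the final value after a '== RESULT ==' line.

Walk:
N0 x:[-31/3,7/3] y:[-13,26] z:[-15/2,13/2] -> hit [-15/2,7/3], descend [5, 9]
  N5 x:[-9,7/3] y:[-13,6] z:[-11/2,13/2] -> hit [-11/2,7/3], descend [6, 8]
    N6 x:[-9,7/3] y:[-13,6] z:[-11/2,-3/2] -> miss, prune
    N8 x:[-9,0] y:[-13,0] z:[7/2,13/2] -> miss, prune
  N9 x:[-31/3,0] y:[11,26] z:[-15/2,1] -> miss, prune

5 AABB tests over nodes [0, 5, 6, 8, 9]; 0 leaves entered; closest miss.

== RESULT ==
5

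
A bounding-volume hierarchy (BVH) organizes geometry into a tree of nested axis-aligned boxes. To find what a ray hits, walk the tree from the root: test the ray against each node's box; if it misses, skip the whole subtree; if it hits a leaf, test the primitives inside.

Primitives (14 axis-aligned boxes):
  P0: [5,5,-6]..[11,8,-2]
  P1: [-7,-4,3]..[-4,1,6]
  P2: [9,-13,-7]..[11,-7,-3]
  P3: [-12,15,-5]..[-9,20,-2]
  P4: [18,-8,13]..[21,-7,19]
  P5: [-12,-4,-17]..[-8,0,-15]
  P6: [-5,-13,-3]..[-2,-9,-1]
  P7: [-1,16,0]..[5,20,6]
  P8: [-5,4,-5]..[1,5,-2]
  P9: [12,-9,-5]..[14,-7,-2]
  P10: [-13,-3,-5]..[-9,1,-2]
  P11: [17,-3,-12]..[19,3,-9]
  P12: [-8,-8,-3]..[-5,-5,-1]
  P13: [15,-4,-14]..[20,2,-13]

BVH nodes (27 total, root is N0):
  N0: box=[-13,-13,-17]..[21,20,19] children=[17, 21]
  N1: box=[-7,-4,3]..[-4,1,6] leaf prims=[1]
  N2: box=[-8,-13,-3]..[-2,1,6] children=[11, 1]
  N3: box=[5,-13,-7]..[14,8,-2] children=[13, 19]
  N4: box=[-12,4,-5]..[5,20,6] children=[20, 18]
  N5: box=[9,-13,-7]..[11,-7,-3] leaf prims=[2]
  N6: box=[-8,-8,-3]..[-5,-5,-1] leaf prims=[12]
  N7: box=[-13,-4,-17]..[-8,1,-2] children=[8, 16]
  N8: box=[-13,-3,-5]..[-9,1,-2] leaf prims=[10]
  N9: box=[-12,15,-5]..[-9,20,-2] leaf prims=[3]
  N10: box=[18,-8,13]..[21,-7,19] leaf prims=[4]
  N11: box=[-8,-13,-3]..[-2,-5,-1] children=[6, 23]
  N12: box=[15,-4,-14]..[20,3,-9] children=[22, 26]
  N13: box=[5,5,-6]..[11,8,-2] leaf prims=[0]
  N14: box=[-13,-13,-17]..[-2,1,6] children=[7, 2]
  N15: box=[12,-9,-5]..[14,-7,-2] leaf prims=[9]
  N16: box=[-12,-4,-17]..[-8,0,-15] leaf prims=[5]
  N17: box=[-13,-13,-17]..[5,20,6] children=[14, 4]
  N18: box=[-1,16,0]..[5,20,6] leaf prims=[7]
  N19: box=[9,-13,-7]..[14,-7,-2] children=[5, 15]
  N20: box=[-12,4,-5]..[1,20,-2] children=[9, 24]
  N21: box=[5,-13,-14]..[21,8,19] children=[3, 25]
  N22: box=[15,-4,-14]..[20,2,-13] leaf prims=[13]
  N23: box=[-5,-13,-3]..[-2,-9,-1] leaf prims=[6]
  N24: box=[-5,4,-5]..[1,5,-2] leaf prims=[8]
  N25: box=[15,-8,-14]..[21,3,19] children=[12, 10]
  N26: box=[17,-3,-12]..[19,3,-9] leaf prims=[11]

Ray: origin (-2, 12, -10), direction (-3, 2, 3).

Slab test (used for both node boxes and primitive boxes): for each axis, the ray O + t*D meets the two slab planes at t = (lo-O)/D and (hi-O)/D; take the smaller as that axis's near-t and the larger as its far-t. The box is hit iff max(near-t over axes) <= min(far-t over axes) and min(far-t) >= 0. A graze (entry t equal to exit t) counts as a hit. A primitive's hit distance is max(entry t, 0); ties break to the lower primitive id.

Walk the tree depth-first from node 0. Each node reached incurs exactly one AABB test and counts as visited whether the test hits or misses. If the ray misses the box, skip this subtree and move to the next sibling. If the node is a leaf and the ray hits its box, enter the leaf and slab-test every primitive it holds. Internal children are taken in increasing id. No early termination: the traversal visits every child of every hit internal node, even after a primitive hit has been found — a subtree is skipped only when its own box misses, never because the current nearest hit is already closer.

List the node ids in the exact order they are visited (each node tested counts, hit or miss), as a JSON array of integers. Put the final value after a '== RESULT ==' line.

Traverse from the root:
N0 x:[-23/3,11/3] y:[-25/2,4] z:[-7/3,29/3] -> hit [-7/3,11/3], descend [17, 21]
  N17 x:[-7/3,11/3] y:[-25/2,4] z:[-7/3,16/3] -> hit [-7/3,11/3], descend [4, 14]
    N4 x:[-7/3,10/3] y:[-4,4] z:[5/3,16/3] -> hit [5/3,10/3], descend [18, 20]
      N18 x:[-7/3,-1/3] y:[2,4] z:[10/3,16/3] -> miss, prune
      N20 x:[-1,10/3] y:[-4,4] z:[5/3,8/3] -> hit [5/3,8/3], descend [9, 24]
        N9 x:[7/3,10/3] y:[3/2,4] z:[5/3,8/3] -> hit [7/3,8/3] leaf, test {P3@t=7/3}
        N24 x:[-1,1] y:[-4,-7/2] z:[5/3,8/3] -> miss, prune
    N14 x:[0,11/3] y:[-25/2,-11/2] z:[-7/3,16/3] -> miss, prune
  N21 x:[-23/3,-7/3] y:[-25/2,-2] z:[-4/3,29/3] -> miss, prune

order=[0, 17, 4, 18, 20, 9, 24, 14, 21]  |boxes|=9  |leaves|=1  hit=P3

== RESULT ==
[0, 17, 4, 18, 20, 9, 24, 14, 21]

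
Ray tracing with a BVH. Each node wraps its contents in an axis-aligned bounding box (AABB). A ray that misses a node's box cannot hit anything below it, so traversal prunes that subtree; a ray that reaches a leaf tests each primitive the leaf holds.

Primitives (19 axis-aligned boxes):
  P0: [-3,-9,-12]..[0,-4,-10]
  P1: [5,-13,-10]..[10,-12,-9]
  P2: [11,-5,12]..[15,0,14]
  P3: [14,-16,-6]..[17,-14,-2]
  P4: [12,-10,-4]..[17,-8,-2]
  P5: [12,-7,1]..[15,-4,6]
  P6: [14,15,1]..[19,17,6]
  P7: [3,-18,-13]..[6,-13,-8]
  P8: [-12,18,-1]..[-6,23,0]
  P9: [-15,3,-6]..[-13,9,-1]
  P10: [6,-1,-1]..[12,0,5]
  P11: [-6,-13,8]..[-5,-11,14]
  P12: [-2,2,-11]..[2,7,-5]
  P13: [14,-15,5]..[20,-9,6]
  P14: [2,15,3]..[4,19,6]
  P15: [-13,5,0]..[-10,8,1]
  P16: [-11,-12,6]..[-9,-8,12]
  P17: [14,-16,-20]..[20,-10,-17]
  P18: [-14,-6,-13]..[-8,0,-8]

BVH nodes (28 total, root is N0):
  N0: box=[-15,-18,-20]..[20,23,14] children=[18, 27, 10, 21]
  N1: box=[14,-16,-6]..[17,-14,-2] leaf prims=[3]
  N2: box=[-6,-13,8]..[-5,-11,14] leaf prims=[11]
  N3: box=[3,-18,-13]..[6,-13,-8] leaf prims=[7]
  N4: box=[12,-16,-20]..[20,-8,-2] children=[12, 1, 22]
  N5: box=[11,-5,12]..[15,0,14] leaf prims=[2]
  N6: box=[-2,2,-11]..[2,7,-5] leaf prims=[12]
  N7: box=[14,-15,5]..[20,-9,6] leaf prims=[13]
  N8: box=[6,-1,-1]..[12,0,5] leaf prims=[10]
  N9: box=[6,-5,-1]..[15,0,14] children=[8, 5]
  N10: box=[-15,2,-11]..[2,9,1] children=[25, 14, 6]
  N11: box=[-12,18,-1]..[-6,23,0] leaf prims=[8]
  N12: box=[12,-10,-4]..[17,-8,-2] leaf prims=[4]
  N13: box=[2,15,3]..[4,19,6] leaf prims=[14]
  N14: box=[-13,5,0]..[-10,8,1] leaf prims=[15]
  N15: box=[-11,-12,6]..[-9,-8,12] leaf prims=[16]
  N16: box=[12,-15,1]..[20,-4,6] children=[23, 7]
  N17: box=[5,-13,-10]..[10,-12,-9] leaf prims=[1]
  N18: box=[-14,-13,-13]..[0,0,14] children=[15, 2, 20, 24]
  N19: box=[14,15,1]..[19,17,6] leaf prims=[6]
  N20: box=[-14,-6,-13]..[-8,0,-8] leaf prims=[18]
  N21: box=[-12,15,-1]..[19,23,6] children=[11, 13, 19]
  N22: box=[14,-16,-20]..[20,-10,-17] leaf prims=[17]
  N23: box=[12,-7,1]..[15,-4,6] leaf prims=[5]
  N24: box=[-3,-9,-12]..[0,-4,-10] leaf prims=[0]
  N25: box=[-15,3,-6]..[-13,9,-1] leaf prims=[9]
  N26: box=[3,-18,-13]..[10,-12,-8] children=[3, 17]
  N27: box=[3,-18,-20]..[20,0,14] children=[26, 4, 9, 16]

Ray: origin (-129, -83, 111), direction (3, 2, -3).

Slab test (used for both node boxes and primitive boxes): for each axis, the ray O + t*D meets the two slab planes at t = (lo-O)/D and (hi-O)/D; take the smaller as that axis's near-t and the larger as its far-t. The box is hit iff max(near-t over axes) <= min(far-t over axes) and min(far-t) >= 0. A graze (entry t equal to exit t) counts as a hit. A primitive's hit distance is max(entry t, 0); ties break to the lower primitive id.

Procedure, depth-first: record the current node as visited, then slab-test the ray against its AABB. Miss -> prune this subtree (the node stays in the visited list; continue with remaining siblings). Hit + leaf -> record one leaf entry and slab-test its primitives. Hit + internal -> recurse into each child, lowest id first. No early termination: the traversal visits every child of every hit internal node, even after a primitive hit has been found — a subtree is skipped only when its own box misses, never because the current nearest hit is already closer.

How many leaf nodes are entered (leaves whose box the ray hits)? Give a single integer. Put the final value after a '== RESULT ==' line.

Trace the traversal:
N0 x:[38,149/3] y:[65/2,53] z:[97/3,131/3] -> hit [38,131/3], descend [10, 18, 21, 27]
  N10 x:[38,131/3] y:[85/2,46] z:[110/3,122/3] -> miss, prune
  N18 x:[115/3,43] y:[35,83/2] z:[97/3,124/3] -> hit [115/3,124/3], descend [2, 15, 20, 24]
    N2 x:[41,124/3] y:[35,36] z:[97/3,103/3] -> miss, prune
    N15 x:[118/3,40] y:[71/2,75/2] z:[33,35] -> miss, prune
    N20 x:[115/3,121/3] y:[77/2,83/2] z:[119/3,124/3] -> hit [119/3,121/3] leaf, test {P18@t=119/3}
    N24 x:[42,43] y:[37,79/2] z:[121/3,41] -> miss, prune
  N21 x:[39,148/3] y:[49,53] z:[35,112/3] -> miss, prune
  N27 x:[44,149/3] y:[65/2,83/2] z:[97/3,131/3] -> miss, prune

order=[0, 10, 18, 2, 15, 20, 24, 21, 27]  |boxes|=9  |leaves|=1  hit=P18

== RESULT ==
1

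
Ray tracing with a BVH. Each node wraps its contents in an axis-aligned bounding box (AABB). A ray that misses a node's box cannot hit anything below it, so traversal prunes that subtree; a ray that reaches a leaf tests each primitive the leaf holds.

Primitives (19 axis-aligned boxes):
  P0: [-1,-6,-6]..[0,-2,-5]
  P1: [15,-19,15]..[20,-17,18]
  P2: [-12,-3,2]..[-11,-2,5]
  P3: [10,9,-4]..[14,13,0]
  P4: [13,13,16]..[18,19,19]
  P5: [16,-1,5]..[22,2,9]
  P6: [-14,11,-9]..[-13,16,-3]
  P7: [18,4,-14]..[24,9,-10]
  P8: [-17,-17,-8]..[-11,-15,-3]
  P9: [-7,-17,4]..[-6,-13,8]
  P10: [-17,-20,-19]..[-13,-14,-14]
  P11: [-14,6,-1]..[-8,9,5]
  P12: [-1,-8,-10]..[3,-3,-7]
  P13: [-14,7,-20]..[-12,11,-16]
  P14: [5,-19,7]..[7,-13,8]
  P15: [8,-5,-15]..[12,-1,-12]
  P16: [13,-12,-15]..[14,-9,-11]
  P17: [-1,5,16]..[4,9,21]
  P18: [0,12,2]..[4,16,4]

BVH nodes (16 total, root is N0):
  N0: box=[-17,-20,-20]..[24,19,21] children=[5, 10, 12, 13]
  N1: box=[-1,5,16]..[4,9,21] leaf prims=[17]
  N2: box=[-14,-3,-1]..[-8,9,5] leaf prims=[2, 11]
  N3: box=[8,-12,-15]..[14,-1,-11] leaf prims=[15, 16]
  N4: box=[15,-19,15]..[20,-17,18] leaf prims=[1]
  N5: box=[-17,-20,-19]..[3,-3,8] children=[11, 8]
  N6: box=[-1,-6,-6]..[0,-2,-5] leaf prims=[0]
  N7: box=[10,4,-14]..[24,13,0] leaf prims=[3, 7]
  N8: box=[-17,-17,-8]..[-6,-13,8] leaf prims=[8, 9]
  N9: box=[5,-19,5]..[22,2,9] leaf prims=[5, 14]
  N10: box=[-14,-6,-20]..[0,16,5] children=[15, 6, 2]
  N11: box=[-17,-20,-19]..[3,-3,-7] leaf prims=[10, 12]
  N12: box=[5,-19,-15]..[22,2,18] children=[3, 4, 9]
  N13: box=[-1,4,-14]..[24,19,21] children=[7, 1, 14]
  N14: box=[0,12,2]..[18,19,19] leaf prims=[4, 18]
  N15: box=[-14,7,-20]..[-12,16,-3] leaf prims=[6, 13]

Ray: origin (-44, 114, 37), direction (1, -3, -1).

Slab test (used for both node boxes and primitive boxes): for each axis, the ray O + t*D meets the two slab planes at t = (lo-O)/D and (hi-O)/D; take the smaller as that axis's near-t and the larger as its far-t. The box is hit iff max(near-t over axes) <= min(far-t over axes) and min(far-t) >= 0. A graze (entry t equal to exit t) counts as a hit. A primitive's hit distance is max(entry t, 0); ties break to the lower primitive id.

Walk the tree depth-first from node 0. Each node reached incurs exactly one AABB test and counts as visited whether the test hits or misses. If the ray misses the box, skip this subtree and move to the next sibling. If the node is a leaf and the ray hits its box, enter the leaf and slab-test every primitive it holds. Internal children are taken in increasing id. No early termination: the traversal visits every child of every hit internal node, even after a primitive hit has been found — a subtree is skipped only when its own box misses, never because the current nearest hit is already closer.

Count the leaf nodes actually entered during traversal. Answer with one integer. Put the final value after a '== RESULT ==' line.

Trace the traversal:
N0 x:[27,68] y:[95/3,134/3] z:[16,57] -> hit [95/3,134/3], descend [5, 10, 12, 13]
  N5 x:[27,47] y:[39,134/3] z:[29,56] -> hit [39,134/3], descend [8, 11]
    N8 x:[27,38] y:[127/3,131/3] z:[29,45] -> miss, prune
    N11 x:[27,47] y:[39,134/3] z:[44,56] -> hit [44,134/3] leaf, test {P10(miss), P12(miss)}
  N10 x:[30,44] y:[98/3,40] z:[32,57] -> hit [98/3,40], descend [2, 6, 15]
    N2 x:[30,36] y:[35,39] z:[32,38] -> hit [35,36] leaf, test {P2(miss), P11@t=35}
    N6 x:[43,44] y:[116/3,40] z:[42,43] -> miss, prune
    N15 x:[30,32] y:[98/3,107/3] z:[40,57] -> miss, prune
  N12 x:[49,66] y:[112/3,133/3] z:[19,52] -> miss, prune
  N13 x:[43,68] y:[95/3,110/3] z:[16,51] -> miss, prune

Summary -> nodes [0, 5, 8, 11, 10, 2, 6, 15, 12, 13]; box-tests=10; leaf-entries=2; first=P11

== RESULT ==
2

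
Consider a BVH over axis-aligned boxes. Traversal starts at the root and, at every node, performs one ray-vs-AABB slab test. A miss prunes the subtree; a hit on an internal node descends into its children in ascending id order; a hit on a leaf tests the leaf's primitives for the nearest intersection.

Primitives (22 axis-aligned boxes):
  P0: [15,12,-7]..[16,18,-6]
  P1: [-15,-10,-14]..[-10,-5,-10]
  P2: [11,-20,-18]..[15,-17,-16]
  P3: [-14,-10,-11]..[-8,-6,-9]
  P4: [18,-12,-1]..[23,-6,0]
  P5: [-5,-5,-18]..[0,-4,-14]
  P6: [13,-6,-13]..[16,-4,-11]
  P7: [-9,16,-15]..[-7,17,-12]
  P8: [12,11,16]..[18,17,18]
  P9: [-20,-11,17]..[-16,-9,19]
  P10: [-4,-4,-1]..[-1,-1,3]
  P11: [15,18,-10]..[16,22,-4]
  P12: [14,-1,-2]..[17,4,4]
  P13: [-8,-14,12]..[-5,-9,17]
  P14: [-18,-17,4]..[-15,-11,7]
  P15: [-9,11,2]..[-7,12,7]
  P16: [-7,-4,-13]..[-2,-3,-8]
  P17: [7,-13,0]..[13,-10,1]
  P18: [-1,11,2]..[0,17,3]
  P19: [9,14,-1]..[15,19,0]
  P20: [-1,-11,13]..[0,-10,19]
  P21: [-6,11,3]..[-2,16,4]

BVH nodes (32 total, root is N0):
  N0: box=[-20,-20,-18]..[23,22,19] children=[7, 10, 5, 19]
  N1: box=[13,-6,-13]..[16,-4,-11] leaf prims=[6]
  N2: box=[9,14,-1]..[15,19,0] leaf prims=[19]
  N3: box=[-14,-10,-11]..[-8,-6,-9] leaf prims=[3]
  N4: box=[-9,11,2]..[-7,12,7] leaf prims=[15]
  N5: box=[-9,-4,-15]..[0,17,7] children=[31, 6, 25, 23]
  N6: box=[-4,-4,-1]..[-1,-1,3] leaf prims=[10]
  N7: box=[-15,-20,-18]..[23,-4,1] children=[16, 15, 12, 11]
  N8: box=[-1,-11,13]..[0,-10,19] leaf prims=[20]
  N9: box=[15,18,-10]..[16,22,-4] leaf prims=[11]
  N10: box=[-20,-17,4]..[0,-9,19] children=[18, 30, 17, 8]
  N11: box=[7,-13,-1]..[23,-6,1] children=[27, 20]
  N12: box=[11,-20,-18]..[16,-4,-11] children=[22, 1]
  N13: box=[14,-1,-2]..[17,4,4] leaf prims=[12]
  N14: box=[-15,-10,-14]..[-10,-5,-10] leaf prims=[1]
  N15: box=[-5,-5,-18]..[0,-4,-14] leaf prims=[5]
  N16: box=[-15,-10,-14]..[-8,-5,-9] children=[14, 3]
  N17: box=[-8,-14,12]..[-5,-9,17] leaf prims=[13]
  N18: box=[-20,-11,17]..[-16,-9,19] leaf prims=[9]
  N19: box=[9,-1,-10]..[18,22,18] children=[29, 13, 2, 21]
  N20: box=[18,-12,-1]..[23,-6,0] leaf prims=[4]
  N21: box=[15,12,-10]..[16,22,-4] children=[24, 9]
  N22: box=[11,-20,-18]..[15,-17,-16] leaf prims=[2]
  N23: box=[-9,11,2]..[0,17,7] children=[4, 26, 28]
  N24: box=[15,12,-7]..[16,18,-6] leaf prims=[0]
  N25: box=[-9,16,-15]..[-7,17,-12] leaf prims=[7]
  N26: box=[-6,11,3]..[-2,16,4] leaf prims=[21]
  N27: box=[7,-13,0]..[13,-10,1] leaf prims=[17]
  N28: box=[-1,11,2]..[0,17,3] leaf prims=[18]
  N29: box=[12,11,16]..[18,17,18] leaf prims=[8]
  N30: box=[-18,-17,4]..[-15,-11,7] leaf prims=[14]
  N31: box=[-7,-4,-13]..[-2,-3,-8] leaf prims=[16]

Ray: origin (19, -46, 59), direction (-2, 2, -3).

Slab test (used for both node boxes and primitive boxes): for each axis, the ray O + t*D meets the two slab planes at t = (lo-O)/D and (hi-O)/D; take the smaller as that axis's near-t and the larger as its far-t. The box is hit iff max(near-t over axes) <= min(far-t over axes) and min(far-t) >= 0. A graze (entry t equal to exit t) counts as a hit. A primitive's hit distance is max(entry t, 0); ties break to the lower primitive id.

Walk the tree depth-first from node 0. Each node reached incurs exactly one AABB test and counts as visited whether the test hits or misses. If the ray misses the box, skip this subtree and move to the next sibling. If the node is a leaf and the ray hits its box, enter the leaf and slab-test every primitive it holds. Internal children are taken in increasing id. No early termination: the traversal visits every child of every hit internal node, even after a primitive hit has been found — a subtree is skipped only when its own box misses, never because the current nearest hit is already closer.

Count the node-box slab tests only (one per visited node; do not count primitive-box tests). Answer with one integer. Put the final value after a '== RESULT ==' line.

Traverse from the root:
N0 x:[-2,39/2] y:[13,34] z:[40/3,77/3] -> hit [40/3,39/2], descend [5, 7, 10, 19]
  N5 x:[19/2,14] y:[21,63/2] z:[52/3,74/3] -> miss, prune
  N7 x:[-2,17] y:[13,21] z:[58/3,77/3] -> miss, prune
  N10 x:[19/2,39/2] y:[29/2,37/2] z:[40/3,55/3] -> hit [29/2,55/3], descend [8, 17, 18, 30]
    N8 x:[19/2,10] y:[35/2,18] z:[40/3,46/3] -> miss, prune
    N17 x:[12,27/2] y:[16,37/2] z:[14,47/3] -> miss, prune
    N18 x:[35/2,39/2] y:[35/2,37/2] z:[40/3,14] -> miss, prune
    N30 x:[17,37/2] y:[29/2,35/2] z:[52/3,55/3] -> hit [52/3,35/2] leaf, test {P14@t=52/3}
  N19 x:[1/2,5] y:[45/2,34] z:[41/3,23] -> miss, prune

9 AABB tests over nodes [0, 5, 7, 10, 8, 17, 18, 30, 19]; 1 leaf entered; closest P14.

== RESULT ==
9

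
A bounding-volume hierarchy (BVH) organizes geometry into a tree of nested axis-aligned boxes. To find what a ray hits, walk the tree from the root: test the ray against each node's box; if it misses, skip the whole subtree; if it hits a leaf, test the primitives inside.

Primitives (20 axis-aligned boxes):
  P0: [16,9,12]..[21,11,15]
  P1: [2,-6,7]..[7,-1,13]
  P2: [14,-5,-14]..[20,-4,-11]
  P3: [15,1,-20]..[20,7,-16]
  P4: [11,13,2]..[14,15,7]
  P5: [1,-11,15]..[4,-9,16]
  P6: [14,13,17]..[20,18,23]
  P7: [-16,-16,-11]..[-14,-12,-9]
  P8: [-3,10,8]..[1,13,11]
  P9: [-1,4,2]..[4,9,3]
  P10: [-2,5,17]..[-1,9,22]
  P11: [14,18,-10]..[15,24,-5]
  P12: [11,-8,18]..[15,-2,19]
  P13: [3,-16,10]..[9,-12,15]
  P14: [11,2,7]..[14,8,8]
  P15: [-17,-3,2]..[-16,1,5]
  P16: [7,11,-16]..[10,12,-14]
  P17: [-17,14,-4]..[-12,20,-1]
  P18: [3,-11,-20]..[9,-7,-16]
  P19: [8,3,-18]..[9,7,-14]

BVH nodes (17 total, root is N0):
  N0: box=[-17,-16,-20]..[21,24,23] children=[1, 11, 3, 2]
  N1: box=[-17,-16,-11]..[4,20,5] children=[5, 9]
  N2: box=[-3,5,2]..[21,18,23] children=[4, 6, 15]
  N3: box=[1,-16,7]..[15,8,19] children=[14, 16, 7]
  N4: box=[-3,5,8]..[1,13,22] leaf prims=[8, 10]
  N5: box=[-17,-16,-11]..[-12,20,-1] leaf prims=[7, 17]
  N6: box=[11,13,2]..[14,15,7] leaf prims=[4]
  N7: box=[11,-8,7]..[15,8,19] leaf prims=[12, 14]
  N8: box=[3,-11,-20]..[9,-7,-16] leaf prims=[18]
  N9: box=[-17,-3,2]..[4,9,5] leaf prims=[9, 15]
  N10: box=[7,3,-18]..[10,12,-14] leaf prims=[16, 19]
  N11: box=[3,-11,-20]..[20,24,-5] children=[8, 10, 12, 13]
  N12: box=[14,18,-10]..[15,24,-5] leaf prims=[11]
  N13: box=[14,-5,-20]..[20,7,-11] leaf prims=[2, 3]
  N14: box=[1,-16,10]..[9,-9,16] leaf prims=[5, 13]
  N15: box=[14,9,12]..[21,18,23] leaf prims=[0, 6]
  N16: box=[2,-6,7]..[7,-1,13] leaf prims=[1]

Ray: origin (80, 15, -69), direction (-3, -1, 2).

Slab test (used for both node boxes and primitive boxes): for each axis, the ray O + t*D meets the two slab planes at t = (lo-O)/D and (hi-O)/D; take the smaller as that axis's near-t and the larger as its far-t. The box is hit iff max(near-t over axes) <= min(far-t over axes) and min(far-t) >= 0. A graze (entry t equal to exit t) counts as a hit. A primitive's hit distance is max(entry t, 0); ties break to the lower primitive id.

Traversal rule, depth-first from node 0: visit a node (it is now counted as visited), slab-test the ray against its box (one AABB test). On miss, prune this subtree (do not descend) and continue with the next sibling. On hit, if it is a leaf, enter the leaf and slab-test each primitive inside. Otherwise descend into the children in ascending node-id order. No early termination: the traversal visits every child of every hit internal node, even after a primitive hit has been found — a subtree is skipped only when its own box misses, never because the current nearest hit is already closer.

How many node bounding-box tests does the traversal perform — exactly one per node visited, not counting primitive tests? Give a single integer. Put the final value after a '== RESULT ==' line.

Trace the traversal:
N0 x:[59/3,97/3] y:[-9,31] z:[49/2,46] -> hit [49/2,31], descend [1, 2, 3, 11]
  N1 x:[76/3,97/3] y:[-5,31] z:[29,37] -> hit [29,31], descend [5, 9]
    N5 x:[92/3,97/3] y:[-5,31] z:[29,34] -> hit [92/3,31] leaf, test {P7(miss), P17(miss)}
    N9 x:[76/3,97/3] y:[6,18] z:[71/2,37] -> miss, prune
  N2 x:[59/3,83/3] y:[-3,10] z:[71/2,46] -> miss, prune
  N3 x:[65/3,79/3] y:[7,31] z:[38,44] -> miss, prune
  N11 x:[20,77/3] y:[-9,26] z:[49/2,32] -> hit [49/2,77/3], descend [8, 10, 12, 13]
    N8 x:[71/3,77/3] y:[22,26] z:[49/2,53/2] -> hit [49/2,77/3] leaf, test {P18@t=49/2}
    N10 x:[70/3,73/3] y:[3,12] z:[51/2,55/2] -> miss, prune
    N12 x:[65/3,22] y:[-9,-3] z:[59/2,32] -> miss, prune
    N13 x:[20,22] y:[8,20] z:[49/2,29] -> miss, prune

order=[0, 1, 5, 9, 2, 3, 11, 8, 10, 12, 13]  |boxes|=11  |leaves|=2  hit=P18

== RESULT ==
11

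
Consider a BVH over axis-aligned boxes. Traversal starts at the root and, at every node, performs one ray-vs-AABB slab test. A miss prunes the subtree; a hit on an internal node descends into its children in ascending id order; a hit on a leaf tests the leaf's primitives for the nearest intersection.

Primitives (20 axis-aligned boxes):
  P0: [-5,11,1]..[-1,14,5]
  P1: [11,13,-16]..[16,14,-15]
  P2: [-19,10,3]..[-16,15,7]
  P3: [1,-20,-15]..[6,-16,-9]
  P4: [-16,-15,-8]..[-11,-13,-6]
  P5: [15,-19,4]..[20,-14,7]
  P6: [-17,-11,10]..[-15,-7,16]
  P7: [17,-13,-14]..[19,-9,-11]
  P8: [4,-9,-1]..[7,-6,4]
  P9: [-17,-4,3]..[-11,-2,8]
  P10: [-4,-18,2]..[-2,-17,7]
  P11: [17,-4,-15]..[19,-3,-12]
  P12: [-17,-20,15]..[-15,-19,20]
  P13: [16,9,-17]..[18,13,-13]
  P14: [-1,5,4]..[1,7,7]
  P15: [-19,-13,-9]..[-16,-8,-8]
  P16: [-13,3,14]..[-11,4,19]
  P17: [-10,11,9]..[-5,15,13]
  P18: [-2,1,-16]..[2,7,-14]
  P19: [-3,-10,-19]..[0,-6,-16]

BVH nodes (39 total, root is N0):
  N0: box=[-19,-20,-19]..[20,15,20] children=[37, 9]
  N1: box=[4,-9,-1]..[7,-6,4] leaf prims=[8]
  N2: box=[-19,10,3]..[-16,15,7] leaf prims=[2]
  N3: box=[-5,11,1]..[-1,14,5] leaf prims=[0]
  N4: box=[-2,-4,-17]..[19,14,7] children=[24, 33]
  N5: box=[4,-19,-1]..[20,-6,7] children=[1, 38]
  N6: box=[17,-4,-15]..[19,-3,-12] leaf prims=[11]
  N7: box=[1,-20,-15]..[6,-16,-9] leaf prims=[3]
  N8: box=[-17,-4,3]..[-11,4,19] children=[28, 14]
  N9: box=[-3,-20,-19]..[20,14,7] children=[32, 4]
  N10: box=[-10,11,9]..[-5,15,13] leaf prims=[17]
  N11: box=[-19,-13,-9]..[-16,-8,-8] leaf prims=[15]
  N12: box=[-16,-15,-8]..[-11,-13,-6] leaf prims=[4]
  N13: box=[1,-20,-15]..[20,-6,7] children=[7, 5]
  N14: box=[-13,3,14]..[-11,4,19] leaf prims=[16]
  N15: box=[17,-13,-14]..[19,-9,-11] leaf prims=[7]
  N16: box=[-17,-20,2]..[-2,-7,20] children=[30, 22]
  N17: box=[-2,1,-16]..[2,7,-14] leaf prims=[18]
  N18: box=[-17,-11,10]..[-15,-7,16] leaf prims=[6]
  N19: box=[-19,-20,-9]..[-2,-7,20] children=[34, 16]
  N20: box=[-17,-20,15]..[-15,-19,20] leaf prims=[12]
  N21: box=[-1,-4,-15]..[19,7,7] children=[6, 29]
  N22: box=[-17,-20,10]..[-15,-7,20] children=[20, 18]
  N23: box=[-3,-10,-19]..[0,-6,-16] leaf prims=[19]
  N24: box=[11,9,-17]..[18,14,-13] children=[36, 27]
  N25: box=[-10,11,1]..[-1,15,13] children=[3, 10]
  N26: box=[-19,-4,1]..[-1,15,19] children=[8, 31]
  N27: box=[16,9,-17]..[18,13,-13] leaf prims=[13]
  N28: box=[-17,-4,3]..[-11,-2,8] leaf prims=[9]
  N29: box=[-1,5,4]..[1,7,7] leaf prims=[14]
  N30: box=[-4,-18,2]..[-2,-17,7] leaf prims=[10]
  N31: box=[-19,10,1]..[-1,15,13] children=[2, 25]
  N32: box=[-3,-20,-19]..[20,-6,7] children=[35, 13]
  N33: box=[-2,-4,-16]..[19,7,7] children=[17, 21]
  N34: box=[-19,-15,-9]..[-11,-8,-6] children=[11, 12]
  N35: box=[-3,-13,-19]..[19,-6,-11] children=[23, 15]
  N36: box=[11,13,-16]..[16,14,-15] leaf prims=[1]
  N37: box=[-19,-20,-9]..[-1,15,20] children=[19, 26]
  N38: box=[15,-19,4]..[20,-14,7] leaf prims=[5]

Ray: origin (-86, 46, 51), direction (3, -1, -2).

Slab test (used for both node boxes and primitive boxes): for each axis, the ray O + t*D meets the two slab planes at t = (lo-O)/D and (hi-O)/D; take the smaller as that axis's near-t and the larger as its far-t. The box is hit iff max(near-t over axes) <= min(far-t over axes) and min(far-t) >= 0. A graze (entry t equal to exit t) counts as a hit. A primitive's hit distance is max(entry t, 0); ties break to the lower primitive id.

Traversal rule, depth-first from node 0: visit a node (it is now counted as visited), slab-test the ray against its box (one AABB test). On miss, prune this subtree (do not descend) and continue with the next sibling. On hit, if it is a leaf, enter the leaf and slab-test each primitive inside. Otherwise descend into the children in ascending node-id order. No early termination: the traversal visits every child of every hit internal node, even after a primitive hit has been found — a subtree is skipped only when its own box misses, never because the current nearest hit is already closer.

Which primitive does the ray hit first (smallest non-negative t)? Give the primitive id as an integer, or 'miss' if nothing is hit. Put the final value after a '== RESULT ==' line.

Trace the traversal:
N0 x:[67/3,106/3] y:[31,66] z:[31/2,35] -> hit [31,35], descend [9, 37]
  N9 x:[83/3,106/3] y:[32,66] z:[22,35] -> hit [32,35], descend [4, 32]
    N4 x:[28,35] y:[32,50] z:[22,34] -> hit [32,34], descend [24, 33]
      N24 x:[97/3,104/3] y:[32,37] z:[32,34] -> hit [97/3,34], descend [27, 36]
        N27 x:[34,104/3] y:[33,37] z:[32,34] -> hit [34,34] leaf, test {P13@t=34}
        N36 x:[97/3,34] y:[32,33] z:[33,67/2] -> hit [33,33] leaf, test {P1@t=33}
      N33 x:[28,35] y:[39,50] z:[22,67/2] -> miss, prune
    N32 x:[83/3,106/3] y:[52,66] z:[22,35] -> miss, prune
  N37 x:[67/3,85/3] y:[31,66] z:[31/2,30] -> miss, prune

9 AABB tests over nodes [0, 9, 4, 24, 27, 36, 33, 32, 37]; 2 leaves entered; closest P1.

== RESULT ==
1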